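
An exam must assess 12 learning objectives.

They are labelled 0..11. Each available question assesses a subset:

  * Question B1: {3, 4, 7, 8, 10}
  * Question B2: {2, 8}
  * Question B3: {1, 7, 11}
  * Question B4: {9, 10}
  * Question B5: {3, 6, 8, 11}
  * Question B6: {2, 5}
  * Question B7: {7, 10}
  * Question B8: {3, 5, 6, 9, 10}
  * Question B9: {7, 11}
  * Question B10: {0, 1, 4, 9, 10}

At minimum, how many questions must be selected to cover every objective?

Take {B2, B8, B9, B10}. Their union is {0, 1, 2, 3, 4, 5, 6, 7, 8, 9, 10, 11}, which is all 12 objectives.
No 3 of the 10 questions cover everything (all 120 combinations miss at least one objective), so 4 is optimal.

4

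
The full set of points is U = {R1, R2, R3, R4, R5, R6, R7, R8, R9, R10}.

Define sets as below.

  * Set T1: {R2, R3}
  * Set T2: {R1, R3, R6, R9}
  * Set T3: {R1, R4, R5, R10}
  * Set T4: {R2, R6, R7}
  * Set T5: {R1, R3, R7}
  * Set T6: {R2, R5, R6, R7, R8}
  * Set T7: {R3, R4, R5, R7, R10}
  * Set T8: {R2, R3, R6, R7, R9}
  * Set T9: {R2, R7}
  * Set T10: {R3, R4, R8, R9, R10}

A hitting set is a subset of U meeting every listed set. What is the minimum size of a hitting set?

3

The 3 points {R3, R5, R7} hit every set.
No choice of 2 points meets every set, so 3 is the minimum.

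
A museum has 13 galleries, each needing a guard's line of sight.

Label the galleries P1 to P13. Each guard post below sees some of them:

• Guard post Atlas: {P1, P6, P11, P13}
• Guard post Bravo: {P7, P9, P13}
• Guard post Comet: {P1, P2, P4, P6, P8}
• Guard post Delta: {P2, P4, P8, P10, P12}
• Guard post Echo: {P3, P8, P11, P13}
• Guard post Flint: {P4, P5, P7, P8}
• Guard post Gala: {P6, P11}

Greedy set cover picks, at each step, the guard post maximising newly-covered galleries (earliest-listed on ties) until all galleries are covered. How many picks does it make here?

Greedy: pick Comet (covers 5 new) → pick Bravo (covers 3 new) → pick Delta (covers 2 new) → pick Echo (covers 2 new) → pick Flint (covers 1 new). Total picks: 5.

5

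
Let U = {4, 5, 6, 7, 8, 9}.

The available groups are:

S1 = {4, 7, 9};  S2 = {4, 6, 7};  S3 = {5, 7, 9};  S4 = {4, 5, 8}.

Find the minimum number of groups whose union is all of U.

3

S1 and S2 and S4 together: S1 ∪ S2 ∪ S4 = {4, 5, 6, 7, 8, 9} — every point is covered.
Only S2 contains 6, so S2 is forced; the remaining 3 points need at least 2 more groups (each remaining group adds at most 2) — so at least 3 groups are needed, and 3 is optimal.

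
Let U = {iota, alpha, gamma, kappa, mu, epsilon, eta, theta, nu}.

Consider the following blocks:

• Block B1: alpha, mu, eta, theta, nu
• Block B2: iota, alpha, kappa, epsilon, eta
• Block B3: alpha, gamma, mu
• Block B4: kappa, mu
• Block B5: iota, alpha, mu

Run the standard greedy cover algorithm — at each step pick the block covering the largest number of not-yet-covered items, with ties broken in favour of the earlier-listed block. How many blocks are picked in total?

Greedy: pick B1 (covers 5 new) → pick B2 (covers 3 new) → pick B3 (covers 1 new). Total picks: 3.

3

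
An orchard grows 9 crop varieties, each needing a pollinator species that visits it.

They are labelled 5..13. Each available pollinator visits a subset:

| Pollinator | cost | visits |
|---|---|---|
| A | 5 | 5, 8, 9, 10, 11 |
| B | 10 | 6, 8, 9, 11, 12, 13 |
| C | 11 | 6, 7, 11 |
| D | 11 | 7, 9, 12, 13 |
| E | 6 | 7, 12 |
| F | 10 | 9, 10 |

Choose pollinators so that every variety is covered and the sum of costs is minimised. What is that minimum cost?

A, B, E together cover every variety (A ∪ B ∪ E = {5, 6, 7, 8, 9, 10, 11, 12, 13}); total cost 5 + 10 + 6 = 21.
No covering selection has total cost below 21.

21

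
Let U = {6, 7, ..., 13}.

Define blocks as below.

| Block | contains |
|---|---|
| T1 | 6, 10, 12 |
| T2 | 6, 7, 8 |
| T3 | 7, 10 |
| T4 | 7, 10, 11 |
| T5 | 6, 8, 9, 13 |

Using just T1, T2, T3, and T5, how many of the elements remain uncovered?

Union of T1, T2, T3, T5 = {6, 7, 8, 9, 10, 12, 13}.
Not covered: 11 — 1 element.

1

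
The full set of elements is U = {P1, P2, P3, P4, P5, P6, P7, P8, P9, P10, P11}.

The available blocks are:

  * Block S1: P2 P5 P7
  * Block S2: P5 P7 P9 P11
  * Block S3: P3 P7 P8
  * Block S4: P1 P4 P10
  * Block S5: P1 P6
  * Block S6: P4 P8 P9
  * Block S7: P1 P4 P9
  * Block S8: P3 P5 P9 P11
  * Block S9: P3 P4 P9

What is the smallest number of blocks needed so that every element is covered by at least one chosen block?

Take {S1, S4, S5, S6, S8}. Their union is {P1, P2, P3, P4, P5, P6, P7, P8, P9, P10, P11}, which is all 11 elements.
No 4 of the 9 blocks cover everything (all 126 combinations miss at least one element), so 5 is optimal.

5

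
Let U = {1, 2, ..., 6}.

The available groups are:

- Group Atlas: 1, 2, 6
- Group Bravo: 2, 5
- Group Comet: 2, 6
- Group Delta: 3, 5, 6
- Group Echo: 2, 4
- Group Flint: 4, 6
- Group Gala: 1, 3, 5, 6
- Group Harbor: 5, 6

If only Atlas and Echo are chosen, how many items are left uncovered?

Union of Atlas, Echo = {1, 2, 4, 6}.
Not covered: 3, 5 — 2 items.

2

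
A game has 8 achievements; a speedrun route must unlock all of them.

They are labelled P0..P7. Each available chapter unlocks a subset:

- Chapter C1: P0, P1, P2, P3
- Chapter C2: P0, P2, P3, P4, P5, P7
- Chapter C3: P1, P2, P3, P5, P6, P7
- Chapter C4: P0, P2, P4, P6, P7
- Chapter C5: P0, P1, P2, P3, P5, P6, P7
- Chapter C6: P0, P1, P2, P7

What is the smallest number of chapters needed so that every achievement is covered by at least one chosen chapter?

C3 and C4 together: C3 ∪ C4 = {P0, P1, P2, P3, P4, P5, P6, P7} — every achievement is covered.
No single chapter has all 8 achievements (the largest, C5, has 7), so 2 is optimal.

2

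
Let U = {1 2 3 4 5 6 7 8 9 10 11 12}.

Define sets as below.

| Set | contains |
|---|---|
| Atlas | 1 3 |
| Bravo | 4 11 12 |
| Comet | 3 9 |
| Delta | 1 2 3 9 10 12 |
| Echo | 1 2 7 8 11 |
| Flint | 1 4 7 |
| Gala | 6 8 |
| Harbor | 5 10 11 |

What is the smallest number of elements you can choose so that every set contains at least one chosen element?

4

Take H = {3, 4, 6, 11}. Each listed set contains at least one of these, so H is a hitting set of size 4.
The sets Comet, Flint, Gala, Harbor are pairwise disjoint, so any hitting set needs a separate element for each — at least 4. Hence 4 is optimal.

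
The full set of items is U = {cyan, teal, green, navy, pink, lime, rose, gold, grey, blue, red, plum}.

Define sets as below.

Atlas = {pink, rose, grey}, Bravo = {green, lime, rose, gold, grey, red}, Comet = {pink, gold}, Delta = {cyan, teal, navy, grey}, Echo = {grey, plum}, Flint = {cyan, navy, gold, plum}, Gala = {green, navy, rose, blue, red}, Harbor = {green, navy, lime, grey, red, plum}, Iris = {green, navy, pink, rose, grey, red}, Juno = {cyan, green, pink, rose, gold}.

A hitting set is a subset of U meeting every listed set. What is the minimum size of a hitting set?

3

H = {navy, gold, grey} meets every set (each contains at least one member of H), and |H| = 3.
The sets Comet, Echo, Gala are pairwise disjoint, so any hitting set needs a separate item for each — at least 3. Hence 3 is optimal.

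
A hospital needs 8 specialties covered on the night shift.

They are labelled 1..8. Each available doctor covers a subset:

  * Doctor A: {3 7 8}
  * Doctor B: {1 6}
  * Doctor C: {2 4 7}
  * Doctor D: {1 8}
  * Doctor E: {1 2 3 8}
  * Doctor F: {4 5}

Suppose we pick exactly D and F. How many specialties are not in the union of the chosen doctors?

Union of D, F = {1, 4, 5, 8}.
Not covered: 2, 3, 6, 7 — 4 specialties.

4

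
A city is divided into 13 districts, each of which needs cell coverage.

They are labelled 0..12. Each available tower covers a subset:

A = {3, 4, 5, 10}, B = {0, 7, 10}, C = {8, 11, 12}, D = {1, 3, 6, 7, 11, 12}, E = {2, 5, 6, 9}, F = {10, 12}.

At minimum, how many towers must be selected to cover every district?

Take {A, B, C, D, E}. Their union is {0, 1, 2, 3, 4, 5, 6, 7, 8, 9, 10, 11, 12}, which is all 13 districts.
No 4 of the 6 towers cover everything (all 15 combinations miss at least one district), so 5 is optimal.

5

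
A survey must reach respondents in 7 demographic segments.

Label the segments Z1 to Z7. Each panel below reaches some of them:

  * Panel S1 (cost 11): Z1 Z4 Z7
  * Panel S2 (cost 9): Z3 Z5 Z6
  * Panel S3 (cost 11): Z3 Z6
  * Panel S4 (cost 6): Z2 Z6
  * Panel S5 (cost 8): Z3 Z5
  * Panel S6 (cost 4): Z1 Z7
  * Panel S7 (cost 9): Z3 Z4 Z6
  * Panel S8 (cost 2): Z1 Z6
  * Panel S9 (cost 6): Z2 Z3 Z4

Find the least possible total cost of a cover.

19

S2, S6, S9 together cover every segment (S2 ∪ S6 ∪ S9 = {Z1, Z2, Z3, Z4, Z5, Z6, Z7}); total cost 9 + 4 + 6 = 19.
The greedy pick S8, S9, S6, S5 costs 20; no covering selection beats 19.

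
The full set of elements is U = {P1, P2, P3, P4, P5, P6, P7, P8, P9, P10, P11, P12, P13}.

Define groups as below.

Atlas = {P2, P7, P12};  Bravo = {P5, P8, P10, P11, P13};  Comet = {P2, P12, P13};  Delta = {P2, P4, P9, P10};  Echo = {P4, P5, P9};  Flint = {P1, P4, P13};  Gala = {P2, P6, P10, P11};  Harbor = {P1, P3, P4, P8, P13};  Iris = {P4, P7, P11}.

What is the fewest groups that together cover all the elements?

4

Atlas, Echo, Gala, and Harbor cover everything between them: the union {P1, P2, P3, P4, P5, P6, P7, P8, P9, P10, P11, P12, P13} is all of U.
No 3 of the 9 groups cover everything (all 84 combinations miss at least one element), so 4 is optimal.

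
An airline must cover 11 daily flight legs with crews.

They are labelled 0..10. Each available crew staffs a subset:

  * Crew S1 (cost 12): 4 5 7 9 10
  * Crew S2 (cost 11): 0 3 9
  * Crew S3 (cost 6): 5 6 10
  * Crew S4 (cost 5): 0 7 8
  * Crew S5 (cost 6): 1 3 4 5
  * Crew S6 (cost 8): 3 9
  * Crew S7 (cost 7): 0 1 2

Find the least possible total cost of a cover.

32

S3, S4, S5, S6, S7 together cover every leg (S3 ∪ S4 ∪ S5 ∪ S6 ∪ S7 = {0, 1, 2, 3, 4, 5, 6, 7, 8, 9, 10}); total cost 6 + 5 + 6 + 8 + 7 = 32.
No covering selection has total cost below 32.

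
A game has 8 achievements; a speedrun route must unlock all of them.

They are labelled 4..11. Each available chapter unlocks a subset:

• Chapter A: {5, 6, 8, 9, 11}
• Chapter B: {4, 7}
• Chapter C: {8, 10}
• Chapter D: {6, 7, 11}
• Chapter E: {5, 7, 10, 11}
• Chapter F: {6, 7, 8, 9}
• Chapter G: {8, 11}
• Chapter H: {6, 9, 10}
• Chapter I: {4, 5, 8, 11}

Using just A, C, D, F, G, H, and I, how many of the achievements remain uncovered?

0

Union of A, C, D, F, G, H, I = {4, 5, 6, 7, 8, 9, 10, 11} — that's every achievement, so 0 are uncovered.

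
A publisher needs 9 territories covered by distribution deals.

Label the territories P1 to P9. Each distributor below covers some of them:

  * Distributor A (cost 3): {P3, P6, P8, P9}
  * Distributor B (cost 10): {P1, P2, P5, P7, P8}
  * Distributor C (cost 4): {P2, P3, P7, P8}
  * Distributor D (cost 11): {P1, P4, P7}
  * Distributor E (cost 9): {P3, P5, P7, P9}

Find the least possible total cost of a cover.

24

A, B, D together cover every territory (A ∪ B ∪ D = {P1, P2, P3, P4, P5, P6, P7, P8, P9}); total cost 3 + 10 + 11 = 24.
The greedy pick A, C, B, D costs 28; no covering selection beats 24.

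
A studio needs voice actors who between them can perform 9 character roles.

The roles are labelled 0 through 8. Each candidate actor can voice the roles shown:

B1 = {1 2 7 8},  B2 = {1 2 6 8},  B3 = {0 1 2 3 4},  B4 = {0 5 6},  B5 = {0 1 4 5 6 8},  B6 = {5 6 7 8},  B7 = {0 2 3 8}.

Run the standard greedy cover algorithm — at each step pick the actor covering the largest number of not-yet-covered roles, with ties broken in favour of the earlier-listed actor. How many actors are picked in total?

3

Greedy: pick B5 (covers 6 new) → pick B1 (covers 2 new) → pick B3 (covers 1 new). Total picks: 3.
(The true minimum cover uses only 2 actors, so greedy is not optimal here.)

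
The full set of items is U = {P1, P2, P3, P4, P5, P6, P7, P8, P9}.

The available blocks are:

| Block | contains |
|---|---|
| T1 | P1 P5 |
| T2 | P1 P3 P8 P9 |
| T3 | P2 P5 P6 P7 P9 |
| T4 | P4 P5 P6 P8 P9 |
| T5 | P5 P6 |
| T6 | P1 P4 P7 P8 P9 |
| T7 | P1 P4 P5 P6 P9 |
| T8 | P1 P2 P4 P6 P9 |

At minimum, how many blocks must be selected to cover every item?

Take {T2, T3, T4}. Their union is {P1, P2, P3, P4, P5, P6, P7, P8, P9}, which is all 9 items.
Only T2 contains P3, so T2 is forced; the remaining 5 items need at least 2 more blocks (each remaining block adds at most 4) — so at least 3 blocks are needed, and 3 is optimal.

3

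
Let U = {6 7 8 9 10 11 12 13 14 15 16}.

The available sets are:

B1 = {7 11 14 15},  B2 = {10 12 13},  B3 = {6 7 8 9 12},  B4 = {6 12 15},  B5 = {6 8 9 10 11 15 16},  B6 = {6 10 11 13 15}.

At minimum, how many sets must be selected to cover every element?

B1 and B2 and B5 together: B1 ∪ B2 ∪ B5 = {6, 7, 8, 9, 10, 11, 12, 13, 14, 15, 16} — every element is covered.
Only B1 contains 14, so B1 is forced; the remaining 7 elements need at least 2 more sets (each remaining set adds at most 5) — so at least 3 sets are needed, and 3 is optimal.

3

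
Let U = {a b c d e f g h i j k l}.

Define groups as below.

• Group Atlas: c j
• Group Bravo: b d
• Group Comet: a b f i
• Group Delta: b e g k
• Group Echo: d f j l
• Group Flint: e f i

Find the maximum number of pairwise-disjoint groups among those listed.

3

Atlas, Bravo, Flint are pairwise disjoint (Atlas={c,j}; Bravo={b,d}; Flint={e,f,i}).
Every remaining group overlaps one of these, and no 4 of the listed groups are pairwise disjoint, so 3 is the maximum.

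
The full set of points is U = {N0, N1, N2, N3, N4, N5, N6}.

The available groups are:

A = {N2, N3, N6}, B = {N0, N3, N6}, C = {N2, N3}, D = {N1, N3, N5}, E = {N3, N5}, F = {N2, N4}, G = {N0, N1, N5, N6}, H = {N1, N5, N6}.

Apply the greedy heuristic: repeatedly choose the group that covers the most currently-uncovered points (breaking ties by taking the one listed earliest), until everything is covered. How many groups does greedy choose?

Greedy: pick G (covers 4 new) → pick A (covers 2 new) → pick F (covers 1 new). Total picks: 3.

3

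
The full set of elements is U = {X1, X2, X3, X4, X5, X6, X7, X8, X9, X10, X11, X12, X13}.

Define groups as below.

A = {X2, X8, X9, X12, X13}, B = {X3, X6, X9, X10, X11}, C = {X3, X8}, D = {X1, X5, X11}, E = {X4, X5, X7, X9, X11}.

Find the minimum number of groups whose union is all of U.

4

A, B, D, and E cover everything between them: the union {X1, X2, X3, X4, X5, X6, X7, X8, X9, X10, X11, X12, X13} is all of U.
No 3 of the 5 groups cover everything (all 10 combinations miss at least one element), so 4 is optimal.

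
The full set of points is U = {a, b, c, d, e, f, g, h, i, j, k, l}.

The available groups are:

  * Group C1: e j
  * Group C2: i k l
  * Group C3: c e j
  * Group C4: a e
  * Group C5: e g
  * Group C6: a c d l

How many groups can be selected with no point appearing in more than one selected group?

C5, C6 are pairwise disjoint (C5={e,g}; C6={a,c,d,l}).
Every remaining group overlaps one of these, and no 3 of the listed groups are pairwise disjoint, so 2 is the maximum.

2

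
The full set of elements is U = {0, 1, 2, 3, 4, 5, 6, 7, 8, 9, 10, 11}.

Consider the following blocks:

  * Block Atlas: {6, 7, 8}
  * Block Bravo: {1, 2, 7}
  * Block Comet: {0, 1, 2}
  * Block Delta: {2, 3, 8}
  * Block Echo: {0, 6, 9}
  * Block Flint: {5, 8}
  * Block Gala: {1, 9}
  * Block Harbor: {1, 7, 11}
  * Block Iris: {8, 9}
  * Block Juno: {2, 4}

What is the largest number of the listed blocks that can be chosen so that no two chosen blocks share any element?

4

Echo, Flint, Harbor, Juno are pairwise disjoint (Echo={0,6,9}; Flint={5,8}; Harbor={1,7,11}; Juno={2,4}).
Every remaining block overlaps one of these, and no 5 of the listed blocks are pairwise disjoint, so 4 is the maximum.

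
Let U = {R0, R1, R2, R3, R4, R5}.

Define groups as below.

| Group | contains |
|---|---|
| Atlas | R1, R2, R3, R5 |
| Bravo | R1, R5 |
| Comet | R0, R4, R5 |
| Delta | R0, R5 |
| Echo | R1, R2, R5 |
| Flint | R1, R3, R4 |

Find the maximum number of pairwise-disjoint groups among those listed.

Delta, Flint are pairwise disjoint (Delta={R0,R5}; Flint={R1,R3,R4}).
Every remaining group overlaps one of these, and no 3 of the listed groups are pairwise disjoint, so 2 is the maximum.

2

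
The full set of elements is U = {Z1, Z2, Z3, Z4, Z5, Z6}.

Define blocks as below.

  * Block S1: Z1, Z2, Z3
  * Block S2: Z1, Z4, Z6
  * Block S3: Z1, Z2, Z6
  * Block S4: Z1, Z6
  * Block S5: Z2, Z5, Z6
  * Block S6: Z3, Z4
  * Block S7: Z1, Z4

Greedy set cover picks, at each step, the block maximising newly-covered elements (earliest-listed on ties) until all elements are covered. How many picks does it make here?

Greedy: pick S1 (covers 3 new) → pick S2 (covers 2 new) → pick S5 (covers 1 new). Total picks: 3.

3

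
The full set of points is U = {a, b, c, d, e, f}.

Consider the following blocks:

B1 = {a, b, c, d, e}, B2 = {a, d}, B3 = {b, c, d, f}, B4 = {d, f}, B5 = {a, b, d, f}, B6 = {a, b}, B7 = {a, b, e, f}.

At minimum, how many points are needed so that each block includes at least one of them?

Take H = {b, d}. Each listed block contains at least one of these, so H is a hitting set of size 2.
The blocks B4, B6 are pairwise disjoint, so any hitting set needs a separate point for each — at least 2. Hence 2 is optimal.

2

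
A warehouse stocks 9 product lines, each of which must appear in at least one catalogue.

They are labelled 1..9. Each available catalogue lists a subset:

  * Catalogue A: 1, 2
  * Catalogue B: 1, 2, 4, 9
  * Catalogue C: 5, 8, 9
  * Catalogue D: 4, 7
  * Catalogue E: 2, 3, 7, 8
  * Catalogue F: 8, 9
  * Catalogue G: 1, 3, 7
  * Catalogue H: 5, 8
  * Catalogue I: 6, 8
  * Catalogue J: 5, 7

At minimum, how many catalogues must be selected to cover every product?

B and G and H and I together: B ∪ G ∪ H ∪ I = {1, 2, 3, 4, 5, 6, 7, 8, 9} — every product is covered.
No 3 of the 10 catalogues cover everything (all 120 combinations miss at least one product), so 4 is optimal.

4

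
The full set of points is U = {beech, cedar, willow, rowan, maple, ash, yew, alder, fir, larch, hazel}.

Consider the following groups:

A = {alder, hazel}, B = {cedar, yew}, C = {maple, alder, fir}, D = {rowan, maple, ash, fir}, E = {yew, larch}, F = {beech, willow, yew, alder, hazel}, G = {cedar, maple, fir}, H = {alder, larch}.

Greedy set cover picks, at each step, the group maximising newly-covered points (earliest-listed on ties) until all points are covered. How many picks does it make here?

4

Greedy: pick F (covers 5 new) → pick D (covers 4 new) → pick B (covers 1 new) → pick E (covers 1 new). Total picks: 4.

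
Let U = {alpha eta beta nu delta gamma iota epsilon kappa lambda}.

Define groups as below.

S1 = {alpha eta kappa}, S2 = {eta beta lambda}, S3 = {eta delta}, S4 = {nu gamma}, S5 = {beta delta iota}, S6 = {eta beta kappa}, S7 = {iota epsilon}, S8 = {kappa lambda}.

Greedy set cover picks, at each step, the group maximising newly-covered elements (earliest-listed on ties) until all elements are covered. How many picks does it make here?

5

Greedy: pick S1 (covers 3 new) → pick S5 (covers 3 new) → pick S4 (covers 2 new) → pick S2 (covers 1 new) → pick S7 (covers 1 new). Total picks: 5.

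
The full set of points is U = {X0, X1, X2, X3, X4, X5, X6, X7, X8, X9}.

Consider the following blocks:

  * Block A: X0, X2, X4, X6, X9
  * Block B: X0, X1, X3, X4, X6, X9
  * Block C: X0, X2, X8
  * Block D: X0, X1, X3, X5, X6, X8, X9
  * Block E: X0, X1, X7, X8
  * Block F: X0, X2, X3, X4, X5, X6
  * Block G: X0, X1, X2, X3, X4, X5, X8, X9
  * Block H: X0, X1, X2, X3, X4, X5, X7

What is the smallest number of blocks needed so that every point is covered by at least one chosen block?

Take {D, H}. Their union is {X0, X1, X2, X3, X4, X5, X6, X7, X8, X9}, which is all 10 points.
No single block has all 10 points (the largest, G, has 8), so 2 is optimal.

2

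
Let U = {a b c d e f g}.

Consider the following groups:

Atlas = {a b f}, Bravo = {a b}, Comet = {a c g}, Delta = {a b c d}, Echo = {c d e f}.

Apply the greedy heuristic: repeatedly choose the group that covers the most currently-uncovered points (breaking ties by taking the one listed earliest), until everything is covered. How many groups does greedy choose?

Greedy: pick Delta (covers 4 new) → pick Echo (covers 2 new) → pick Comet (covers 1 new). Total picks: 3.

3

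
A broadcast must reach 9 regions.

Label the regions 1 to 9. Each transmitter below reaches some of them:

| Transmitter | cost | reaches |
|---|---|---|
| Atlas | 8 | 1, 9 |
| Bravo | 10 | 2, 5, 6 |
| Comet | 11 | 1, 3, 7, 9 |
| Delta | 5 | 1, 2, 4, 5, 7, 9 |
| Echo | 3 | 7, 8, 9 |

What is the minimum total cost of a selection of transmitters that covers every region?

29

Bravo, Comet, Delta, Echo together cover every region (Bravo ∪ Comet ∪ Delta ∪ Echo = {1, 2, 3, 4, 5, 6, 7, 8, 9}); total cost 10 + 11 + 5 + 3 = 29.
No covering selection has total cost below 29.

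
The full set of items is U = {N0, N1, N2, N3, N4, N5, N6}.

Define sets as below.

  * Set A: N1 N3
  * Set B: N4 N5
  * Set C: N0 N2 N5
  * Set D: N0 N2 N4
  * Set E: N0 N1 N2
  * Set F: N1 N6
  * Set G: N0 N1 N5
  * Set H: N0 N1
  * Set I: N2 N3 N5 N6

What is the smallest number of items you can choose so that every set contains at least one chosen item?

3

T = {N0, N1, N5} meets every set (each contains at least one member of T), and |T| = 3.
No choice of 2 items meets every set, so 3 is the minimum.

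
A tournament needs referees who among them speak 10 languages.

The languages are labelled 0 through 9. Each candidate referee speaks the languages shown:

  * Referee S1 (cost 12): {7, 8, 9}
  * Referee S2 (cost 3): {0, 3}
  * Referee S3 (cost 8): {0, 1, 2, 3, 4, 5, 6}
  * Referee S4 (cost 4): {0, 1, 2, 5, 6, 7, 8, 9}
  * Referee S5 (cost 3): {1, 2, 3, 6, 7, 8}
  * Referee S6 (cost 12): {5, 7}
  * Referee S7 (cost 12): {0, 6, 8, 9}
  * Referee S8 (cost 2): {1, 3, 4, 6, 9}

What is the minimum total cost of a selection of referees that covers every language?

6

S4, S8 together cover every language (S4 ∪ S8 = {0, 1, 2, 3, 4, 5, 6, 7, 8, 9}); total cost 4 + 2 = 6.
No covering selection has total cost below 6.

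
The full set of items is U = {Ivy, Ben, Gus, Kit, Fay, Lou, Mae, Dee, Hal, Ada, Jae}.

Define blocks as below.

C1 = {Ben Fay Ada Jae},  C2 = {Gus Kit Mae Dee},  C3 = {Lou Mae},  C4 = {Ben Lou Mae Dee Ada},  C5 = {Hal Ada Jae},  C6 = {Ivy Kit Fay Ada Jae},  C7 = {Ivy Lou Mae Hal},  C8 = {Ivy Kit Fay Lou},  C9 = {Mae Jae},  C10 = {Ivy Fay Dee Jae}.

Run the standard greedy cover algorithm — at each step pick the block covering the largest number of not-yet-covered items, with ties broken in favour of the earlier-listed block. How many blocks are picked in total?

Greedy: pick C4 (covers 5 new) → pick C6 (covers 4 new) → pick C2 (covers 1 new) → pick C5 (covers 1 new). Total picks: 4.
(The true minimum cover uses only 3 blocks, so greedy is not optimal here.)

4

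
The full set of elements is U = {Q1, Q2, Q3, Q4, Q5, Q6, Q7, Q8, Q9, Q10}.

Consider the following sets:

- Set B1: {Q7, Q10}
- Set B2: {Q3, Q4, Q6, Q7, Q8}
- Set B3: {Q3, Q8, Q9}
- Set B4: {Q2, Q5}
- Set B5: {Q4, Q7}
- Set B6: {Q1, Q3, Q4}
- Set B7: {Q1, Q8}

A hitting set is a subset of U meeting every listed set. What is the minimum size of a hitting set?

Take H = {Q1, Q3, Q5, Q7}. Each listed set contains at least one of these, so H is a hitting set of size 4.
No choice of 3 elements meets every set, so 4 is the minimum.

4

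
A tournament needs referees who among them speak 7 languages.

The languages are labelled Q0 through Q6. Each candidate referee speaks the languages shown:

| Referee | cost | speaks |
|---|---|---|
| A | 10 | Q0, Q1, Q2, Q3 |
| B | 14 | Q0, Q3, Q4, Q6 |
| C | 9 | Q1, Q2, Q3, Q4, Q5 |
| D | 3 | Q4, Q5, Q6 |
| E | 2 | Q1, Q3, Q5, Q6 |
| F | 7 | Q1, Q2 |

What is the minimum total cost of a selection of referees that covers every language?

A, D together cover every language (A ∪ D = {Q0, Q1, Q2, Q3, Q4, Q5, Q6}); total cost 10 + 3 = 13.
The greedy pick E, D, A costs 15; no covering selection beats 13.

13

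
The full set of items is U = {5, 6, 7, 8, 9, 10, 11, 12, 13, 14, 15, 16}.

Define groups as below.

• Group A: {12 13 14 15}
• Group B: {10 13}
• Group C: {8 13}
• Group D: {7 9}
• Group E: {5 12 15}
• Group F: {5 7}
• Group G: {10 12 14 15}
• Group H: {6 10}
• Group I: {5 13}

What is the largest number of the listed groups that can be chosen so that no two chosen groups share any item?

4

C, D, E, H are pairwise disjoint (C={8,13}; D={7,9}; E={5,12,15}; H={6,10}).
Every remaining group overlaps one of these, and no 5 of the listed groups are pairwise disjoint, so 4 is the maximum.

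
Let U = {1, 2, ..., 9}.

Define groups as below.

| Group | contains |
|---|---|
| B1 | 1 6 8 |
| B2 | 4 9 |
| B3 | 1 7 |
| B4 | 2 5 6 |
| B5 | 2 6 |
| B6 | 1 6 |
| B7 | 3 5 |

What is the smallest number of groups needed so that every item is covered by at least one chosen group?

B1, B2, B3, B5, and B7 cover everything between them: the union {1, 2, 3, 4, 5, 6, 7, 8, 9} is all of U.
No 4 of the 7 groups cover everything (all 35 combinations miss at least one item), so 5 is optimal.

5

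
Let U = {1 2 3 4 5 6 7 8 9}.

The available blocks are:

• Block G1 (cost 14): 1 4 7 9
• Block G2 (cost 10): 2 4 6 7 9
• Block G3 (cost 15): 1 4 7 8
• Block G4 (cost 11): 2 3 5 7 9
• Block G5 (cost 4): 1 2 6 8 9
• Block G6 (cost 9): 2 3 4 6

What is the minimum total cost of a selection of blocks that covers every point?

G4, G5, G6 together cover every point (G4 ∪ G5 ∪ G6 = {1, 2, 3, 4, 5, 6, 7, 8, 9}); total cost 11 + 4 + 9 = 24.
No covering selection has total cost below 24.

24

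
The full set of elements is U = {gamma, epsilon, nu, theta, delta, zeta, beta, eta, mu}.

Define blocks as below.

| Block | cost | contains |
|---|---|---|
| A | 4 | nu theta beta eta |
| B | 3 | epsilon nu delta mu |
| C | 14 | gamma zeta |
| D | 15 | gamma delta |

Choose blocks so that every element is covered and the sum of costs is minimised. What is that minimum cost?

21

A, B, C together cover every element (A ∪ B ∪ C = {gamma, epsilon, nu, theta, delta, zeta, beta, eta, mu}); total cost 4 + 3 + 14 = 21.
No covering selection has total cost below 21.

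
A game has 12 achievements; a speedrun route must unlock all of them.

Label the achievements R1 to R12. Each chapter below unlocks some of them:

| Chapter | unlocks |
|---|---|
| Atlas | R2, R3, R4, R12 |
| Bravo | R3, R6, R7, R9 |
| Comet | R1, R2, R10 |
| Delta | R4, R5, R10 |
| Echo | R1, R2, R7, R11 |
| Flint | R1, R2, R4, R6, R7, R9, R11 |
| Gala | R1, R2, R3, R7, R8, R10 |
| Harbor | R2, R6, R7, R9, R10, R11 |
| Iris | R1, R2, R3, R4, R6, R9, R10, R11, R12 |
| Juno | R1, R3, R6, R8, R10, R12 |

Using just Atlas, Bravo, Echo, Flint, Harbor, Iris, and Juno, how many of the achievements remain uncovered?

Union of Atlas, Bravo, Echo, Flint, Harbor, Iris, Juno = {R1, R2, R3, R4, R6, R7, R8, R9, R10, R11, R12}.
Not covered: R5 — 1 achievement.

1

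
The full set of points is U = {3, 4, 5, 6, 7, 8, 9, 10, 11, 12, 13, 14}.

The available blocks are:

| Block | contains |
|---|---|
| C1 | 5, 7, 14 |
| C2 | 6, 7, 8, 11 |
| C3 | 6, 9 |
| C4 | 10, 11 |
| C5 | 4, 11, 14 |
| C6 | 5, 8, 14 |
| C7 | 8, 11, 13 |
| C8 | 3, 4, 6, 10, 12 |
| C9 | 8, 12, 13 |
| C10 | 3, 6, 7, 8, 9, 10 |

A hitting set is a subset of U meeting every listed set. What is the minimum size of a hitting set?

4

H = {8, 9, 10, 14} meets every block (each contains at least one member of H), and |H| = 4.
The blocks C1, C3, C4, C9 are pairwise disjoint, so any hitting set needs a separate point for each — at least 4. Hence 4 is optimal.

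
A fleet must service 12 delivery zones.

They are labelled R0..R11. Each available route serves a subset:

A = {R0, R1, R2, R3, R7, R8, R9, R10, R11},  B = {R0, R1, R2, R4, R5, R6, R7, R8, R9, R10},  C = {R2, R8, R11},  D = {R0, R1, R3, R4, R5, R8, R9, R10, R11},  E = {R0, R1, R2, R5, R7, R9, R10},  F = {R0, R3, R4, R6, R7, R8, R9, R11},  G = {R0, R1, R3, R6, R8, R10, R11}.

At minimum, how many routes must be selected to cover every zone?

E and F together: E ∪ F = {R0, R1, R2, R3, R4, R5, R6, R7, R8, R9, R10, R11} — every zone is covered.
No single route has all 12 zones (the largest, B, has 10), so 2 is optimal.

2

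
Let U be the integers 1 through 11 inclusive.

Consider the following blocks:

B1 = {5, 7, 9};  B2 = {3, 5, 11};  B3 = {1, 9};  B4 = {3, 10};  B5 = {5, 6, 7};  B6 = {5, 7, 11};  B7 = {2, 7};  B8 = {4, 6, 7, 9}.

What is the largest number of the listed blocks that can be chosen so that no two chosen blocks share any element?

3

B3, B4, B5 are pairwise disjoint (B3={1,9}; B4={3,10}; B5={5,6,7}).
Every remaining block overlaps one of these, and no 4 of the listed blocks are pairwise disjoint, so 3 is the maximum.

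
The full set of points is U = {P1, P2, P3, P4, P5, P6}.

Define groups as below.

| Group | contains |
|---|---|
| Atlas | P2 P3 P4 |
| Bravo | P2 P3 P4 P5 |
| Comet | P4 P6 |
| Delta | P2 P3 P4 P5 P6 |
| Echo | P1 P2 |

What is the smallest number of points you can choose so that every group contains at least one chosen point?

2

Take H = {P1, P4}. Each listed group contains at least one of these, so H is a hitting set of size 2.
The groups Comet, Echo are pairwise disjoint, so any hitting set needs a separate point for each — at least 2. Hence 2 is optimal.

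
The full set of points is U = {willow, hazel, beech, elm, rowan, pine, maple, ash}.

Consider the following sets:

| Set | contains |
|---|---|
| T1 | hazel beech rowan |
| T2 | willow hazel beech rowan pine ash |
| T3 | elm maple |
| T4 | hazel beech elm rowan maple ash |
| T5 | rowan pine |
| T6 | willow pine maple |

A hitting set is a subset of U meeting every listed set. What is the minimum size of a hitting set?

2

The 2 points {rowan, maple} hit every set.
The sets T3, T5 are pairwise disjoint, so any hitting set needs a separate point for each — at least 2. Hence 2 is optimal.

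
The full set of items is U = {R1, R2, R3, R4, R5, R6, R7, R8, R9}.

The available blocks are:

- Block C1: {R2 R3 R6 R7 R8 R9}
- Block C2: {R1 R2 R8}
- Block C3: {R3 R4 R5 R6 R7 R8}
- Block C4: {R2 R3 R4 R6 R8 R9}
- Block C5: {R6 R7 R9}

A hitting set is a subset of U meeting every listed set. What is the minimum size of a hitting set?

The 2 items {R6, R8} hit every block.
The blocks C2, C5 are pairwise disjoint, so any hitting set needs a separate item for each — at least 2. Hence 2 is optimal.

2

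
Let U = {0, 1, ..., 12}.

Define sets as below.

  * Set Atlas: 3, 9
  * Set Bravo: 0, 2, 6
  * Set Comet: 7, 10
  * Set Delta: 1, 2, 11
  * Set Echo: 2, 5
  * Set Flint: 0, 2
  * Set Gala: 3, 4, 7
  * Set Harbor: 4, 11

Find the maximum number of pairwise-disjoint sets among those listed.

Atlas, Bravo, Comet, Harbor are pairwise disjoint (Atlas={3,9}; Bravo={0,2,6}; Comet={7,10}; Harbor={4,11}).
Every remaining set overlaps one of these, and no 5 of the listed sets are pairwise disjoint, so 4 is the maximum.

4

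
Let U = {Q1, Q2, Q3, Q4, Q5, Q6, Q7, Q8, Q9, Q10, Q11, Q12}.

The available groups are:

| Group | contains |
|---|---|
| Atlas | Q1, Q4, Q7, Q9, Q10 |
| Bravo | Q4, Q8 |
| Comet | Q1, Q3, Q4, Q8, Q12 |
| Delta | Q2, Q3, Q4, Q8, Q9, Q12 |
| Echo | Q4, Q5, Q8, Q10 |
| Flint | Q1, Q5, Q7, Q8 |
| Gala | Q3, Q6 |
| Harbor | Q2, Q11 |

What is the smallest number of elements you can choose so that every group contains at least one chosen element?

The 4 elements {Q2, Q6, Q7, Q8} hit every group.
No choice of 3 elements meets every group, so 4 is the minimum.

4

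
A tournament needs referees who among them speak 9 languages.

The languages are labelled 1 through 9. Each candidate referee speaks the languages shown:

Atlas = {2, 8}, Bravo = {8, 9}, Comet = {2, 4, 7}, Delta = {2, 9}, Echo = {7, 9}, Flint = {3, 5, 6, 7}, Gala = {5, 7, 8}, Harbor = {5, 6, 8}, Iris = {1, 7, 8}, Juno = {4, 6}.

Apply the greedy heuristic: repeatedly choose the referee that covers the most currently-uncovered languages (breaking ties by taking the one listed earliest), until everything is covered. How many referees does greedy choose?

Greedy: pick Flint (covers 4 new) → pick Atlas (covers 2 new) → pick Bravo (covers 1 new) → pick Comet (covers 1 new) → pick Iris (covers 1 new). Total picks: 5.
(The true minimum cover uses only 4 referees, so greedy is not optimal here.)

5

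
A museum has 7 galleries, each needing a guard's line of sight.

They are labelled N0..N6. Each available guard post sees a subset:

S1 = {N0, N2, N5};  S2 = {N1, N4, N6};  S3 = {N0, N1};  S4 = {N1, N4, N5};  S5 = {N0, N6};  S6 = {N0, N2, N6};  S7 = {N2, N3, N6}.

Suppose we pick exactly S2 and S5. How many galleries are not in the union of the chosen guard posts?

3

Union of S2, S5 = {N0, N1, N4, N6}.
Not covered: N2, N3, N5 — 3 galleries.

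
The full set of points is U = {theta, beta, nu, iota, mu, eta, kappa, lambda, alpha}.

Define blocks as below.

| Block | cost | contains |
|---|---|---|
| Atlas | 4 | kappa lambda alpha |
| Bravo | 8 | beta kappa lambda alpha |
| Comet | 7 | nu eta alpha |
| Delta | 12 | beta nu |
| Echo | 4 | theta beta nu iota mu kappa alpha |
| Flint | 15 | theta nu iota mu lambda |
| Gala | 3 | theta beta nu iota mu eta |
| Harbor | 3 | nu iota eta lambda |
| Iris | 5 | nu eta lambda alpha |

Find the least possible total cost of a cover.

7

Atlas, Gala together cover every point (Atlas ∪ Gala = {theta, beta, nu, iota, mu, eta, kappa, lambda, alpha}); total cost 4 + 3 = 7.
No covering selection has total cost below 7.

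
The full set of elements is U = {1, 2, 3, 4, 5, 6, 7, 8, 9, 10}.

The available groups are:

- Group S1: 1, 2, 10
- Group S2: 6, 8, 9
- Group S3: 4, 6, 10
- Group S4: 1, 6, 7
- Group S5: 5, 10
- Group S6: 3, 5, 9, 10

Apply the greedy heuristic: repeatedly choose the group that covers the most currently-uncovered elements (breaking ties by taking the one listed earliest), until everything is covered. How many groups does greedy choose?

5

Greedy: pick S6 (covers 4 new) → pick S4 (covers 3 new) → pick S1 (covers 1 new) → pick S2 (covers 1 new) → pick S3 (covers 1 new). Total picks: 5.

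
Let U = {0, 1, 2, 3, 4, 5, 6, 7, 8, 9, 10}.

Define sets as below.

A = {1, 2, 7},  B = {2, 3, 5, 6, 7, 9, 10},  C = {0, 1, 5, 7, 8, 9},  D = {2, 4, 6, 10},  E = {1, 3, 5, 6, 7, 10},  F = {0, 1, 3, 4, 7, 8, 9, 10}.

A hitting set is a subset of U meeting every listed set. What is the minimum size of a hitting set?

2

Take H = {1, 2}. Each listed set contains at least one of these, so H is a hitting set of size 2.
The sets C, D are pairwise disjoint, so any hitting set needs a separate element for each — at least 2. Hence 2 is optimal.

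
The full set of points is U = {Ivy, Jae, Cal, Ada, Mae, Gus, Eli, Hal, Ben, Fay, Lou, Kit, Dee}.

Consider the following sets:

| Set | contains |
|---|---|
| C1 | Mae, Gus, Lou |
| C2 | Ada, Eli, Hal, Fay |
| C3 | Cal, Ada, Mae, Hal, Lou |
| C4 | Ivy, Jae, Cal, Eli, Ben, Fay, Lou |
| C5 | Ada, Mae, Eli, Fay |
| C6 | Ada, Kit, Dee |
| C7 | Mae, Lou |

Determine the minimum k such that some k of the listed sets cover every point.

Take {C1, C2, C4, C6}. Their union is {Ivy, Jae, Cal, Ada, Mae, Gus, Eli, Hal, Ben, Fay, Lou, Kit, Dee}, which is all 13 points.
No 3 of the 7 sets cover everything (all 35 combinations miss at least one point), so 4 is optimal.

4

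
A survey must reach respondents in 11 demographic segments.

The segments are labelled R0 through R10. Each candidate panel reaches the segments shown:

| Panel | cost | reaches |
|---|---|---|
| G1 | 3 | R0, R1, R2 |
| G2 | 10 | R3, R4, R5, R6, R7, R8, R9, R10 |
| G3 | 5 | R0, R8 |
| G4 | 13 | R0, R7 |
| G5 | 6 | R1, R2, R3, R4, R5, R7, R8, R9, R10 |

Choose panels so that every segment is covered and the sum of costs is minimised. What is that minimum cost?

G1, G2 together cover every segment (G1 ∪ G2 = {R0, R1, R2, R3, R4, R5, R6, R7, R8, R9, R10}); total cost 3 + 10 = 13.
The greedy pick G5, G1, G2 costs 19; no covering selection beats 13.

13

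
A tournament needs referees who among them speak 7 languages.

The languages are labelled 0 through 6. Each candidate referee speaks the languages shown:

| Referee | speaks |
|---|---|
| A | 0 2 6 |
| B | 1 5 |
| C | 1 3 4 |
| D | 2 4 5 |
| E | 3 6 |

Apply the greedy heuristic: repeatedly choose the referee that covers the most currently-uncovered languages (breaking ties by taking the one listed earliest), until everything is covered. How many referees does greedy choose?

3

Greedy: pick A (covers 3 new) → pick C (covers 3 new) → pick B (covers 1 new). Total picks: 3.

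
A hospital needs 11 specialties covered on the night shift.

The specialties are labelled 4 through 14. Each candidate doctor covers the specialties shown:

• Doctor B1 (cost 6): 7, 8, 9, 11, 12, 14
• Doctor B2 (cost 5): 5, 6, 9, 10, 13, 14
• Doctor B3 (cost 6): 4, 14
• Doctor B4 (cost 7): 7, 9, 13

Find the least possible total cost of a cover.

17

B1, B2, B3 together cover every specialty (B1 ∪ B2 ∪ B3 = {4, 5, 6, 7, 8, 9, 10, 11, 12, 13, 14}); total cost 6 + 5 + 6 = 17.
No covering selection has total cost below 17.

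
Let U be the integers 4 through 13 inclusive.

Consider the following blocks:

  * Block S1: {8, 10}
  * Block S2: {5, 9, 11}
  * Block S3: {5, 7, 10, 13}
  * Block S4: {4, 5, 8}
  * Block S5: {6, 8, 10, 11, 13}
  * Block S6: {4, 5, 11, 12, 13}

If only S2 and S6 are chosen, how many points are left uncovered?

4

Union of S2, S6 = {4, 5, 9, 11, 12, 13}.
Not covered: 6, 7, 8, 10 — 4 points.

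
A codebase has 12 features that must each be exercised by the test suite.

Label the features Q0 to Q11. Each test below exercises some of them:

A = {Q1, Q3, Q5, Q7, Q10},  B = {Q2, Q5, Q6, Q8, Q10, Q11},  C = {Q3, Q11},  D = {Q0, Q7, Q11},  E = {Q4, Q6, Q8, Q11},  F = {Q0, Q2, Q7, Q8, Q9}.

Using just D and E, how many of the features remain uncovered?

6

Union of D, E = {Q0, Q4, Q6, Q7, Q8, Q11}.
Not covered: Q1, Q2, Q3, Q5, Q9, Q10 — 6 features.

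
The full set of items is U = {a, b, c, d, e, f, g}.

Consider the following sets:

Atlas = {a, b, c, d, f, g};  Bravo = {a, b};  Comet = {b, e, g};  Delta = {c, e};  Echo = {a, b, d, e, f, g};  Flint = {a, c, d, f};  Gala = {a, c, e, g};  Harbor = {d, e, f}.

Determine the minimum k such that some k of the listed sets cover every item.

2

Atlas and Harbor cover everything between them: the union {a, b, c, d, e, f, g} is all of U.
No single set has all 7 items (the largest, Atlas, has 6), so 2 is optimal.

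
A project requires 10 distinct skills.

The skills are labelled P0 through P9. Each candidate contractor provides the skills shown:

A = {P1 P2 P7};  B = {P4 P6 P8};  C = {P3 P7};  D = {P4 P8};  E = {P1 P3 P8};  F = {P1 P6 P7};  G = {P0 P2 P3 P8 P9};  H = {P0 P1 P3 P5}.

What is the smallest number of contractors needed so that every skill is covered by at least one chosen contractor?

4

Take {D, F, G, H}. Their union is {P0, P1, P2, P3, P4, P5, P6, P7, P8, P9}, which is all 10 skills.
No 3 of the 8 contractors cover everything (all 56 combinations miss at least one skill), so 4 is optimal.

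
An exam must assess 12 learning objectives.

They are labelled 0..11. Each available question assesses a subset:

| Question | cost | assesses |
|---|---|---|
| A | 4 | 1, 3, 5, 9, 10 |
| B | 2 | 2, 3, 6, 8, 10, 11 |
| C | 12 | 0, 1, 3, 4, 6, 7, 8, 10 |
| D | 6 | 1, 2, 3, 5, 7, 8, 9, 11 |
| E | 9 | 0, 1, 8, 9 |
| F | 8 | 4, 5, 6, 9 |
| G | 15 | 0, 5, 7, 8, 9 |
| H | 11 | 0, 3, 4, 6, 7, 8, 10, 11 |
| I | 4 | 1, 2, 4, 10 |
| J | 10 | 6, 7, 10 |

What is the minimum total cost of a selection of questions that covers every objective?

D, H together cover every objective (D ∪ H = {0, 1, 2, 3, 4, 5, 6, 7, 8, 9, 10, 11}); total cost 6 + 11 = 17.
No covering selection has total cost below 17.

17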